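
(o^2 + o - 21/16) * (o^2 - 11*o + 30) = o^4 - 10*o^3 + 283*o^2/16 + 711*o/16 - 315/8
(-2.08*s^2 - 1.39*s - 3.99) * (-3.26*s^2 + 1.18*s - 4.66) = 6.7808*s^4 + 2.077*s^3 + 21.06*s^2 + 1.7692*s + 18.5934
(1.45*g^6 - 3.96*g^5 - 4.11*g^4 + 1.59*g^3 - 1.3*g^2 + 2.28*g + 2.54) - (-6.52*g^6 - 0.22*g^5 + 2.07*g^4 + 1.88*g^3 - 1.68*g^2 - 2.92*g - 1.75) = 7.97*g^6 - 3.74*g^5 - 6.18*g^4 - 0.29*g^3 + 0.38*g^2 + 5.2*g + 4.29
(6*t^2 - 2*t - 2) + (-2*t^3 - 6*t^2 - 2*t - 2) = -2*t^3 - 4*t - 4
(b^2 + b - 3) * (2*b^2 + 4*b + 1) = 2*b^4 + 6*b^3 - b^2 - 11*b - 3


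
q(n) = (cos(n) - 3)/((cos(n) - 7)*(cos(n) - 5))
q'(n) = -sin(n)/((cos(n) - 7)*(cos(n) - 5)) + (cos(n) - 3)*sin(n)/((cos(n) - 7)*(cos(n) - 5)^2) + (cos(n) - 3)*sin(n)/((cos(n) - 7)^2*(cos(n) - 5)) = (cos(n)^2 - 6*cos(n) + 1)*sin(n)/((cos(n) - 7)^2*(cos(n) - 5)^2)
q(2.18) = -0.08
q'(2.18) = 0.00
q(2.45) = -0.08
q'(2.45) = 0.00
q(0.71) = -0.08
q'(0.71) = -0.00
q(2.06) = -0.08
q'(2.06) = 0.00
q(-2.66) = -0.08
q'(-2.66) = -0.00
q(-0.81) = -0.08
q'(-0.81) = 0.00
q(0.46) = -0.08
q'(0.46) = -0.00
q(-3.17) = -0.08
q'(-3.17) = 0.00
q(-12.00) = -0.08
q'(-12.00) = 0.00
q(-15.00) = -0.08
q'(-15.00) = 0.00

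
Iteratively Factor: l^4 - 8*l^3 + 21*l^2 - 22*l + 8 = (l - 1)*(l^3 - 7*l^2 + 14*l - 8) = (l - 4)*(l - 1)*(l^2 - 3*l + 2) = (l - 4)*(l - 1)^2*(l - 2)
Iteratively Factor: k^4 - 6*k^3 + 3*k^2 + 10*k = (k - 2)*(k^3 - 4*k^2 - 5*k) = (k - 5)*(k - 2)*(k^2 + k) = k*(k - 5)*(k - 2)*(k + 1)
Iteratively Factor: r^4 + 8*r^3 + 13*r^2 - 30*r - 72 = (r + 3)*(r^3 + 5*r^2 - 2*r - 24) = (r + 3)^2*(r^2 + 2*r - 8) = (r + 3)^2*(r + 4)*(r - 2)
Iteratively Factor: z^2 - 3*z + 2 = (z - 1)*(z - 2)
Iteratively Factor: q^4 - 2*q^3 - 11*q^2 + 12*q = (q - 4)*(q^3 + 2*q^2 - 3*q) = (q - 4)*(q + 3)*(q^2 - q) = q*(q - 4)*(q + 3)*(q - 1)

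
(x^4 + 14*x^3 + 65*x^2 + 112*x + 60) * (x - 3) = x^5 + 11*x^4 + 23*x^3 - 83*x^2 - 276*x - 180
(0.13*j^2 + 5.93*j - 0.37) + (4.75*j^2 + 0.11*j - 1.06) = 4.88*j^2 + 6.04*j - 1.43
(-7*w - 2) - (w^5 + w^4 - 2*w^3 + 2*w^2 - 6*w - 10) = -w^5 - w^4 + 2*w^3 - 2*w^2 - w + 8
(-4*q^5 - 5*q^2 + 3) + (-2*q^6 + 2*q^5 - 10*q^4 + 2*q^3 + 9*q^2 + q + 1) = -2*q^6 - 2*q^5 - 10*q^4 + 2*q^3 + 4*q^2 + q + 4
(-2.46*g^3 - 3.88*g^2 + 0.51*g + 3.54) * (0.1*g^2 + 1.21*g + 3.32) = -0.246*g^5 - 3.3646*g^4 - 12.811*g^3 - 11.9105*g^2 + 5.9766*g + 11.7528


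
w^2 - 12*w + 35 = (w - 7)*(w - 5)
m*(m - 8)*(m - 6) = m^3 - 14*m^2 + 48*m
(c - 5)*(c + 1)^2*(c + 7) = c^4 + 4*c^3 - 30*c^2 - 68*c - 35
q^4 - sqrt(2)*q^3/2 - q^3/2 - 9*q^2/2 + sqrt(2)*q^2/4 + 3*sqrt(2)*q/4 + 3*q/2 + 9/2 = (q - 3/2)*(q + 1)*(q - 3*sqrt(2)/2)*(q + sqrt(2))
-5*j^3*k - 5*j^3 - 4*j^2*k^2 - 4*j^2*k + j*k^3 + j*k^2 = (-5*j + k)*(j + k)*(j*k + j)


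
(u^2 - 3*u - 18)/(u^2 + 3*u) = (u - 6)/u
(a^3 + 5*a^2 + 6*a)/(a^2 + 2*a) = a + 3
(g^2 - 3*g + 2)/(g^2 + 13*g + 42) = (g^2 - 3*g + 2)/(g^2 + 13*g + 42)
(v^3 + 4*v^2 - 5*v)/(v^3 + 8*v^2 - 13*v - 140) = v*(v - 1)/(v^2 + 3*v - 28)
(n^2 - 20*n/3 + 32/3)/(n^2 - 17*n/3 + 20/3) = (3*n - 8)/(3*n - 5)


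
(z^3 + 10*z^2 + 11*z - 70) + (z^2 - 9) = z^3 + 11*z^2 + 11*z - 79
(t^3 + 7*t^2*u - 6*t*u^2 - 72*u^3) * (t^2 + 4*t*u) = t^5 + 11*t^4*u + 22*t^3*u^2 - 96*t^2*u^3 - 288*t*u^4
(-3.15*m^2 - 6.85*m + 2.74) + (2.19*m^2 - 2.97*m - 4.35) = -0.96*m^2 - 9.82*m - 1.61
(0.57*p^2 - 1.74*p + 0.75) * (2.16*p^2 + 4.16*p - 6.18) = 1.2312*p^4 - 1.3872*p^3 - 9.141*p^2 + 13.8732*p - 4.635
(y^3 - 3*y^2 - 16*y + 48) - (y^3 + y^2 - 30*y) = -4*y^2 + 14*y + 48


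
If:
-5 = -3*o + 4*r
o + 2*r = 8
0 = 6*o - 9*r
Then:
No Solution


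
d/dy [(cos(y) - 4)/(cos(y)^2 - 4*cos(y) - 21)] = (cos(y)^2 - 8*cos(y) + 37)*sin(y)/(sin(y)^2 + 4*cos(y) + 20)^2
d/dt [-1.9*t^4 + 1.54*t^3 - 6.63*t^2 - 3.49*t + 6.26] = -7.6*t^3 + 4.62*t^2 - 13.26*t - 3.49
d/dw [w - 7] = 1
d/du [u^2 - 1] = 2*u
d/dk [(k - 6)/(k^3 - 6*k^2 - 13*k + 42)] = (k^3 - 6*k^2 - 13*k + (k - 6)*(-3*k^2 + 12*k + 13) + 42)/(k^3 - 6*k^2 - 13*k + 42)^2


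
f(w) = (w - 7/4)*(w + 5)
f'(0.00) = 3.25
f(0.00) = -8.75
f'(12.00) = 27.25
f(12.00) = 174.25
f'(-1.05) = 1.15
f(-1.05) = -11.06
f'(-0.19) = 2.87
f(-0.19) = -9.33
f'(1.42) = 6.09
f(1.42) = -2.12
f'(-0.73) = 1.79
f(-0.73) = -10.59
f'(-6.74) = -10.23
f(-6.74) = 14.77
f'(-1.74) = -0.23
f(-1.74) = -11.38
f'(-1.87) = -0.49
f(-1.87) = -11.33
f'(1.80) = 6.85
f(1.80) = 0.34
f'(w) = 2*w + 13/4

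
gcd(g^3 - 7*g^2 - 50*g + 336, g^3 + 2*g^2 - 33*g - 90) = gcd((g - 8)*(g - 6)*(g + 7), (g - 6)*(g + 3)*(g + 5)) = g - 6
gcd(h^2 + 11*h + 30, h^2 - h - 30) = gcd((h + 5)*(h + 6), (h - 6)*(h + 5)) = h + 5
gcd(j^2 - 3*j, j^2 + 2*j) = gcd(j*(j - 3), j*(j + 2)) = j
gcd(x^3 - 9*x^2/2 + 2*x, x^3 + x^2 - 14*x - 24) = x - 4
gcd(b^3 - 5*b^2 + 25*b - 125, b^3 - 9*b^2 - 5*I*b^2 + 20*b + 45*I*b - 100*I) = b^2 + b*(-5 - 5*I) + 25*I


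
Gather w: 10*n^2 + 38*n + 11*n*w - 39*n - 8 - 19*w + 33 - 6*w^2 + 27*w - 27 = 10*n^2 - n - 6*w^2 + w*(11*n + 8) - 2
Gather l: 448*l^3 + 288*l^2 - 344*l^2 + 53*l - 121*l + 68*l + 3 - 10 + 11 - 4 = 448*l^3 - 56*l^2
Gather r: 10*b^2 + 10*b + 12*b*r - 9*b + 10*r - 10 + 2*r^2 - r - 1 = 10*b^2 + b + 2*r^2 + r*(12*b + 9) - 11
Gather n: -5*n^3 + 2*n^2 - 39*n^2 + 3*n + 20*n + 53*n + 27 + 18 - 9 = -5*n^3 - 37*n^2 + 76*n + 36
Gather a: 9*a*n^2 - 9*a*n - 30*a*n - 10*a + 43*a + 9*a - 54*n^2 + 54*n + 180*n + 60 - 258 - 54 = a*(9*n^2 - 39*n + 42) - 54*n^2 + 234*n - 252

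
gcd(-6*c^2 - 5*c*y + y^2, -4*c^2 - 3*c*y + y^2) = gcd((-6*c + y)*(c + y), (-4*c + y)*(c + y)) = c + y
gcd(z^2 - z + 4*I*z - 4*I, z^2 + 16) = z + 4*I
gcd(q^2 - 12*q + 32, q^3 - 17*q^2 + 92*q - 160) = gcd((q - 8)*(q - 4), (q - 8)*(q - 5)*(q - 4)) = q^2 - 12*q + 32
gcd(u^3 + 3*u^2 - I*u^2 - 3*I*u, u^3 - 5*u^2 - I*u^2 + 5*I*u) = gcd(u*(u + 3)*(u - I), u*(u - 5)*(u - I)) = u^2 - I*u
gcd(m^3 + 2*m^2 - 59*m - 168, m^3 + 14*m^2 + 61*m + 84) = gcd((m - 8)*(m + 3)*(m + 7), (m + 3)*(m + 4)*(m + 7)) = m^2 + 10*m + 21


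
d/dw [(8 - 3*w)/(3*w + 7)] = -45/(3*w + 7)^2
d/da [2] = 0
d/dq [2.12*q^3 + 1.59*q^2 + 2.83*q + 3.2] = 6.36*q^2 + 3.18*q + 2.83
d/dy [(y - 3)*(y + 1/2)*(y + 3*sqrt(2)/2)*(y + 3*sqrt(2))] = 4*y^3 - 15*y^2/2 + 27*sqrt(2)*y^2/2 - 45*sqrt(2)*y/2 + 15*y - 45/2 - 27*sqrt(2)/4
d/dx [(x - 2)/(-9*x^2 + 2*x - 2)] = (9*x^2 - 36*x + 2)/(81*x^4 - 36*x^3 + 40*x^2 - 8*x + 4)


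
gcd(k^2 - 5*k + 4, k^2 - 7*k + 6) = k - 1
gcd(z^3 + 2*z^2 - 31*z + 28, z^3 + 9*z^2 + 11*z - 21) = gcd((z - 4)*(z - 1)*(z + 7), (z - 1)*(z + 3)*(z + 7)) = z^2 + 6*z - 7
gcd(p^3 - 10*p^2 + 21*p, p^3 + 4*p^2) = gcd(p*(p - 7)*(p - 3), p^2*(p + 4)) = p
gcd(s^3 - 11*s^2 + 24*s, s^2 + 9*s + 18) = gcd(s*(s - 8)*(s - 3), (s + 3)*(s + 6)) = 1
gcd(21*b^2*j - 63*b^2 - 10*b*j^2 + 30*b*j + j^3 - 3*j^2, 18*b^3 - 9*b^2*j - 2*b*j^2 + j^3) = 3*b - j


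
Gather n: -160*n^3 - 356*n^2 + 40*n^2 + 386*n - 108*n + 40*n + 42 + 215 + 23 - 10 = -160*n^3 - 316*n^2 + 318*n + 270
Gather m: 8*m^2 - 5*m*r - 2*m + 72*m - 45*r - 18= 8*m^2 + m*(70 - 5*r) - 45*r - 18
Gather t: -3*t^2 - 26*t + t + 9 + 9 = -3*t^2 - 25*t + 18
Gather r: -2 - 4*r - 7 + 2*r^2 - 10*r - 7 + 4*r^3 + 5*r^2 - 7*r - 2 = 4*r^3 + 7*r^2 - 21*r - 18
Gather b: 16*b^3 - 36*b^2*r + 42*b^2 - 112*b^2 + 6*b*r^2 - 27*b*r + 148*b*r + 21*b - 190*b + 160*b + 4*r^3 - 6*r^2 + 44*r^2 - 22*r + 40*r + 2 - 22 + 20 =16*b^3 + b^2*(-36*r - 70) + b*(6*r^2 + 121*r - 9) + 4*r^3 + 38*r^2 + 18*r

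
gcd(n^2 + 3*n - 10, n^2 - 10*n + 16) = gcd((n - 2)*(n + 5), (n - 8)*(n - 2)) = n - 2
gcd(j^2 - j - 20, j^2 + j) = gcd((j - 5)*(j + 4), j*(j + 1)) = 1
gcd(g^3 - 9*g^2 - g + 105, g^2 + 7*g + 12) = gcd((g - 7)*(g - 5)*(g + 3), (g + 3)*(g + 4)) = g + 3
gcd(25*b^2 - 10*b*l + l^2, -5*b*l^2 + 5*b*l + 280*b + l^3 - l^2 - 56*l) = 5*b - l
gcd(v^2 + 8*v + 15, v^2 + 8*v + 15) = v^2 + 8*v + 15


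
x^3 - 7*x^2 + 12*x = x*(x - 4)*(x - 3)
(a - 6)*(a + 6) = a^2 - 36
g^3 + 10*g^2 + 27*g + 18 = (g + 1)*(g + 3)*(g + 6)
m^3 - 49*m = m*(m - 7)*(m + 7)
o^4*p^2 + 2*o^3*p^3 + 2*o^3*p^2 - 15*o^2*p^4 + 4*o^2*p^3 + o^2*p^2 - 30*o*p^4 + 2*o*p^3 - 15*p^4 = (o - 3*p)*(o + 5*p)*(o*p + p)^2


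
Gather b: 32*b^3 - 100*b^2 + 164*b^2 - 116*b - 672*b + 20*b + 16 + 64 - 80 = 32*b^3 + 64*b^2 - 768*b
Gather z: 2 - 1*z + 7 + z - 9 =0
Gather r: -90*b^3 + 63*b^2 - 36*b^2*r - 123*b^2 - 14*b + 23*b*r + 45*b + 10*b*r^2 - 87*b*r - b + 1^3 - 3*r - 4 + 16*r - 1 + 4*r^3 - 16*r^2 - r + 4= -90*b^3 - 60*b^2 + 30*b + 4*r^3 + r^2*(10*b - 16) + r*(-36*b^2 - 64*b + 12)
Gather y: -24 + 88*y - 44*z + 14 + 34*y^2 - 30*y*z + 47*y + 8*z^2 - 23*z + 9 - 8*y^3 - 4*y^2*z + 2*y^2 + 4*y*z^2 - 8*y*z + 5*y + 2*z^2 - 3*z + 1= -8*y^3 + y^2*(36 - 4*z) + y*(4*z^2 - 38*z + 140) + 10*z^2 - 70*z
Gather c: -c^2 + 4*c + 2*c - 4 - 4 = -c^2 + 6*c - 8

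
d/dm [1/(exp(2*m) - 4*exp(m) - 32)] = 2*(2 - exp(m))*exp(m)/(-exp(2*m) + 4*exp(m) + 32)^2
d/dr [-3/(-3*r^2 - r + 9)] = 3*(-6*r - 1)/(3*r^2 + r - 9)^2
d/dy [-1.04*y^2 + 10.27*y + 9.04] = 10.27 - 2.08*y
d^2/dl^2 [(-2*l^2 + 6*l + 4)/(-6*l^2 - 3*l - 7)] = 8*(-63*l^3 - 171*l^2 + 135*l + 89)/(216*l^6 + 324*l^5 + 918*l^4 + 783*l^3 + 1071*l^2 + 441*l + 343)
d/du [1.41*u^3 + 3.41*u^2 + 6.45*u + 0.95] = 4.23*u^2 + 6.82*u + 6.45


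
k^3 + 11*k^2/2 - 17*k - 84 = (k - 4)*(k + 7/2)*(k + 6)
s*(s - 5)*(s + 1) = s^3 - 4*s^2 - 5*s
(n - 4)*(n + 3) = n^2 - n - 12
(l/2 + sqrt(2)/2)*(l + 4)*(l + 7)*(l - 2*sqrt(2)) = l^4/2 - sqrt(2)*l^3/2 + 11*l^3/2 - 11*sqrt(2)*l^2/2 + 12*l^2 - 22*l - 14*sqrt(2)*l - 56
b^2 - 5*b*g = b*(b - 5*g)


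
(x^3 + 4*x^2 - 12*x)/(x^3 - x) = (x^2 + 4*x - 12)/(x^2 - 1)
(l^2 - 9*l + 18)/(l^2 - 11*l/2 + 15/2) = 2*(l - 6)/(2*l - 5)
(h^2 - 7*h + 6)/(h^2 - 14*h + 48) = (h - 1)/(h - 8)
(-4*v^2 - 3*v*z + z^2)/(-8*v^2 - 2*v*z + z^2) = (v + z)/(2*v + z)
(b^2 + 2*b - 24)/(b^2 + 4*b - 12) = (b - 4)/(b - 2)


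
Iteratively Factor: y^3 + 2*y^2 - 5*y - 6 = (y + 3)*(y^2 - y - 2) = (y - 2)*(y + 3)*(y + 1)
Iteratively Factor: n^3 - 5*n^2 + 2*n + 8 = (n + 1)*(n^2 - 6*n + 8) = (n - 2)*(n + 1)*(n - 4)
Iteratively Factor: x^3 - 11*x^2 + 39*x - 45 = (x - 3)*(x^2 - 8*x + 15) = (x - 5)*(x - 3)*(x - 3)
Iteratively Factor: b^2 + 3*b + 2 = (b + 1)*(b + 2)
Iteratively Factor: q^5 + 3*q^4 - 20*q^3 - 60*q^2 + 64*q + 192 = (q - 4)*(q^4 + 7*q^3 + 8*q^2 - 28*q - 48) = (q - 4)*(q + 3)*(q^3 + 4*q^2 - 4*q - 16) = (q - 4)*(q + 3)*(q + 4)*(q^2 - 4) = (q - 4)*(q + 2)*(q + 3)*(q + 4)*(q - 2)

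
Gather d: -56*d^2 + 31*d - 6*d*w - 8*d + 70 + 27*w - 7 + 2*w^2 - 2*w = -56*d^2 + d*(23 - 6*w) + 2*w^2 + 25*w + 63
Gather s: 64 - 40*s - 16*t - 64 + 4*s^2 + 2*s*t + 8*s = 4*s^2 + s*(2*t - 32) - 16*t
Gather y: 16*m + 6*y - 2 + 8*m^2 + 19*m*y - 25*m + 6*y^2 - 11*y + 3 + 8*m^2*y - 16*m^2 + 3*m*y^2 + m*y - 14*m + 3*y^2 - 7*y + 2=-8*m^2 - 23*m + y^2*(3*m + 9) + y*(8*m^2 + 20*m - 12) + 3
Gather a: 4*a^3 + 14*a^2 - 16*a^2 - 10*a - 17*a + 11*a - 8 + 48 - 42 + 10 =4*a^3 - 2*a^2 - 16*a + 8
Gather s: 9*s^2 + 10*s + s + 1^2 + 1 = 9*s^2 + 11*s + 2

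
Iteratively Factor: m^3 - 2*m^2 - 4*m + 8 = (m - 2)*(m^2 - 4) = (m - 2)*(m + 2)*(m - 2)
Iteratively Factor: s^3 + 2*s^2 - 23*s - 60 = (s + 3)*(s^2 - s - 20) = (s + 3)*(s + 4)*(s - 5)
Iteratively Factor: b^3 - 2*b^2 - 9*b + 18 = (b + 3)*(b^2 - 5*b + 6) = (b - 2)*(b + 3)*(b - 3)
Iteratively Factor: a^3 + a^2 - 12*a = (a + 4)*(a^2 - 3*a) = (a - 3)*(a + 4)*(a)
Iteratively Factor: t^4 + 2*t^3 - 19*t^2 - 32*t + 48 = (t + 3)*(t^3 - t^2 - 16*t + 16) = (t + 3)*(t + 4)*(t^2 - 5*t + 4) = (t - 4)*(t + 3)*(t + 4)*(t - 1)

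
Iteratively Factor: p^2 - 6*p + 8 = (p - 4)*(p - 2)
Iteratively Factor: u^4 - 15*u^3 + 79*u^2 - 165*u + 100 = (u - 5)*(u^3 - 10*u^2 + 29*u - 20) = (u - 5)*(u - 1)*(u^2 - 9*u + 20) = (u - 5)*(u - 4)*(u - 1)*(u - 5)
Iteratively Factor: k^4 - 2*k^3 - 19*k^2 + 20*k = (k)*(k^3 - 2*k^2 - 19*k + 20) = k*(k + 4)*(k^2 - 6*k + 5) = k*(k - 5)*(k + 4)*(k - 1)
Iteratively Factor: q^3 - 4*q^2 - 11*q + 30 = (q - 5)*(q^2 + q - 6) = (q - 5)*(q + 3)*(q - 2)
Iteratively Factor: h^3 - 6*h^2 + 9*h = (h - 3)*(h^2 - 3*h) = h*(h - 3)*(h - 3)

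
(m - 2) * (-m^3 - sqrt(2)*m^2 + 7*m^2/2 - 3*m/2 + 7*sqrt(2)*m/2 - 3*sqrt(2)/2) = -m^4 - sqrt(2)*m^3 + 11*m^3/2 - 17*m^2/2 + 11*sqrt(2)*m^2/2 - 17*sqrt(2)*m/2 + 3*m + 3*sqrt(2)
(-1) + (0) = -1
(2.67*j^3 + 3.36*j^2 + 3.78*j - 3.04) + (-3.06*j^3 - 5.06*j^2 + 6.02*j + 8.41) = -0.39*j^3 - 1.7*j^2 + 9.8*j + 5.37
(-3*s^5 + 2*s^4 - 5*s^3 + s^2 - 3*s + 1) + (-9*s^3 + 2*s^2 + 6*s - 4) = -3*s^5 + 2*s^4 - 14*s^3 + 3*s^2 + 3*s - 3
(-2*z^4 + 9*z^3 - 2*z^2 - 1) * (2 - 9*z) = 18*z^5 - 85*z^4 + 36*z^3 - 4*z^2 + 9*z - 2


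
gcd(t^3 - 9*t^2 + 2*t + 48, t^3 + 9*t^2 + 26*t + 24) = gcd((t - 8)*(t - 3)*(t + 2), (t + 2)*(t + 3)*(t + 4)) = t + 2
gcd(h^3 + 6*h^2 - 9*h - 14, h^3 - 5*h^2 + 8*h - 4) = h - 2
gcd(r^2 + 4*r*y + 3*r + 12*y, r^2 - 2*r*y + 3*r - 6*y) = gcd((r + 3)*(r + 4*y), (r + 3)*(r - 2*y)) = r + 3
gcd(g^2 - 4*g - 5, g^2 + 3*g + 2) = g + 1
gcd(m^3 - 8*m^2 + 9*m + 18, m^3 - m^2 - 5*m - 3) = m^2 - 2*m - 3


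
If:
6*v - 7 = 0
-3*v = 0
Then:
No Solution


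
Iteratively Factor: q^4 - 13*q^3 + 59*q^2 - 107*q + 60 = (q - 4)*(q^3 - 9*q^2 + 23*q - 15) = (q - 4)*(q - 1)*(q^2 - 8*q + 15) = (q - 4)*(q - 3)*(q - 1)*(q - 5)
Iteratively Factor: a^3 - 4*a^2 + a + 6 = (a - 2)*(a^2 - 2*a - 3) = (a - 3)*(a - 2)*(a + 1)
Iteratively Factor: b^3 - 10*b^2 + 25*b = (b - 5)*(b^2 - 5*b) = b*(b - 5)*(b - 5)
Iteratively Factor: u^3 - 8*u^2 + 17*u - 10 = (u - 1)*(u^2 - 7*u + 10) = (u - 5)*(u - 1)*(u - 2)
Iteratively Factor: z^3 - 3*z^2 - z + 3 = (z - 1)*(z^2 - 2*z - 3) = (z - 3)*(z - 1)*(z + 1)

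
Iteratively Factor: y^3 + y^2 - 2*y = (y)*(y^2 + y - 2) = y*(y - 1)*(y + 2)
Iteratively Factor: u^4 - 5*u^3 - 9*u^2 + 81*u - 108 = (u - 3)*(u^3 - 2*u^2 - 15*u + 36) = (u - 3)*(u + 4)*(u^2 - 6*u + 9) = (u - 3)^2*(u + 4)*(u - 3)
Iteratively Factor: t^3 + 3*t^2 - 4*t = (t + 4)*(t^2 - t) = t*(t + 4)*(t - 1)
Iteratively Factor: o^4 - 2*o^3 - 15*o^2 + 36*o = (o + 4)*(o^3 - 6*o^2 + 9*o) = (o - 3)*(o + 4)*(o^2 - 3*o) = (o - 3)^2*(o + 4)*(o)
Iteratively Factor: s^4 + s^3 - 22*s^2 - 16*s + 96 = (s - 4)*(s^3 + 5*s^2 - 2*s - 24) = (s - 4)*(s - 2)*(s^2 + 7*s + 12) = (s - 4)*(s - 2)*(s + 3)*(s + 4)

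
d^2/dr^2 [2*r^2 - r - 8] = 4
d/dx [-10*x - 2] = -10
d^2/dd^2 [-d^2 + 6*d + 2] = -2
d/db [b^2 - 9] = 2*b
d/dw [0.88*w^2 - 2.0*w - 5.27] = 1.76*w - 2.0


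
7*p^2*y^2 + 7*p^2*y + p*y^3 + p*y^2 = y*(7*p + y)*(p*y + p)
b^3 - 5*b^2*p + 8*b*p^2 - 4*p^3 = (b - 2*p)^2*(b - p)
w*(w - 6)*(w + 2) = w^3 - 4*w^2 - 12*w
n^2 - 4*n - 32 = (n - 8)*(n + 4)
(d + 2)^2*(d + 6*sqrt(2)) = d^3 + 4*d^2 + 6*sqrt(2)*d^2 + 4*d + 24*sqrt(2)*d + 24*sqrt(2)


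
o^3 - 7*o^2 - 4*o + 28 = (o - 7)*(o - 2)*(o + 2)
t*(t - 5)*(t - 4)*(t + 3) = t^4 - 6*t^3 - 7*t^2 + 60*t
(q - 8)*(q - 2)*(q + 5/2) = q^3 - 15*q^2/2 - 9*q + 40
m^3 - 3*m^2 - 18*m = m*(m - 6)*(m + 3)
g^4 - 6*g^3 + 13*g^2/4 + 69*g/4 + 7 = (g - 4)*(g - 7/2)*(g + 1/2)*(g + 1)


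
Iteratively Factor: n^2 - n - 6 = (n + 2)*(n - 3)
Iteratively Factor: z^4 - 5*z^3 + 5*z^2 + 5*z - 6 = (z - 2)*(z^3 - 3*z^2 - z + 3) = (z - 2)*(z - 1)*(z^2 - 2*z - 3) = (z - 3)*(z - 2)*(z - 1)*(z + 1)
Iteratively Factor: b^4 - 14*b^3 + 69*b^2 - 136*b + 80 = (b - 4)*(b^3 - 10*b^2 + 29*b - 20) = (b - 4)*(b - 1)*(b^2 - 9*b + 20) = (b - 4)^2*(b - 1)*(b - 5)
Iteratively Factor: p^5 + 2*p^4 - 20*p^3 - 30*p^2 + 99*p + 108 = (p + 3)*(p^4 - p^3 - 17*p^2 + 21*p + 36) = (p - 3)*(p + 3)*(p^3 + 2*p^2 - 11*p - 12) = (p - 3)^2*(p + 3)*(p^2 + 5*p + 4) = (p - 3)^2*(p + 3)*(p + 4)*(p + 1)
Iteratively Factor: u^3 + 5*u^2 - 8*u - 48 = (u + 4)*(u^2 + u - 12) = (u + 4)^2*(u - 3)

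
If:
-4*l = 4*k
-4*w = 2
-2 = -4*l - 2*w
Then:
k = -3/4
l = 3/4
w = -1/2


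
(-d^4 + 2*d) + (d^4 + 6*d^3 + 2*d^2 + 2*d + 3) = 6*d^3 + 2*d^2 + 4*d + 3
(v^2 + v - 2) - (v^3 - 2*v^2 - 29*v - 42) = -v^3 + 3*v^2 + 30*v + 40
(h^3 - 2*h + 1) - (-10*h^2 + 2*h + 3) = h^3 + 10*h^2 - 4*h - 2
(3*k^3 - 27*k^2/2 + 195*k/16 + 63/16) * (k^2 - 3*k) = 3*k^5 - 45*k^4/2 + 843*k^3/16 - 261*k^2/8 - 189*k/16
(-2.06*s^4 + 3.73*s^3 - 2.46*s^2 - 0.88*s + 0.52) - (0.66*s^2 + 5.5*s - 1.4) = -2.06*s^4 + 3.73*s^3 - 3.12*s^2 - 6.38*s + 1.92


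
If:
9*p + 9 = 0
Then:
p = -1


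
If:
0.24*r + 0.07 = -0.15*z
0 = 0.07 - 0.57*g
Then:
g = 0.12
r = -0.625*z - 0.291666666666667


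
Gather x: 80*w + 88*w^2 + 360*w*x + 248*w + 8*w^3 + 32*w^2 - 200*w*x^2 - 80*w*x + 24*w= 8*w^3 + 120*w^2 - 200*w*x^2 + 280*w*x + 352*w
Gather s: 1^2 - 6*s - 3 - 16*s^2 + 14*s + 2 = -16*s^2 + 8*s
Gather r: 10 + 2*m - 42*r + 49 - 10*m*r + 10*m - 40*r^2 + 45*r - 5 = 12*m - 40*r^2 + r*(3 - 10*m) + 54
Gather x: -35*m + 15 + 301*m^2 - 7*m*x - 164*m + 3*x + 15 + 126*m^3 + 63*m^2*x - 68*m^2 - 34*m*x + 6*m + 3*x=126*m^3 + 233*m^2 - 193*m + x*(63*m^2 - 41*m + 6) + 30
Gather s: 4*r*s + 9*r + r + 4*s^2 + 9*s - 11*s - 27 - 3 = 10*r + 4*s^2 + s*(4*r - 2) - 30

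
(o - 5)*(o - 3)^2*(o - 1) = o^4 - 12*o^3 + 50*o^2 - 84*o + 45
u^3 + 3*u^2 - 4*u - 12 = (u - 2)*(u + 2)*(u + 3)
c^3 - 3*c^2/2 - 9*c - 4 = (c - 4)*(c + 1/2)*(c + 2)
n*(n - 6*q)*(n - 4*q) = n^3 - 10*n^2*q + 24*n*q^2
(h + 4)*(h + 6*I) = h^2 + 4*h + 6*I*h + 24*I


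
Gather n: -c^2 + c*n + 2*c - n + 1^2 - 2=-c^2 + 2*c + n*(c - 1) - 1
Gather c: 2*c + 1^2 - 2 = 2*c - 1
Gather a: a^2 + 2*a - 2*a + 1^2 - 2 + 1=a^2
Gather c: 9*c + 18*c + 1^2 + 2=27*c + 3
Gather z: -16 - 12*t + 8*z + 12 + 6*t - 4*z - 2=-6*t + 4*z - 6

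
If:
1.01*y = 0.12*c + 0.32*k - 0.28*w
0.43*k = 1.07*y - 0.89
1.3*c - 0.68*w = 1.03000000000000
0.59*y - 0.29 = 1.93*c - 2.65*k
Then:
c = -0.87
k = -0.65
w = -3.17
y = 0.57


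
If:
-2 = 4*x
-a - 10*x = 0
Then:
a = 5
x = -1/2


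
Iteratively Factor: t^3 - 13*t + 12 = (t - 3)*(t^2 + 3*t - 4) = (t - 3)*(t - 1)*(t + 4)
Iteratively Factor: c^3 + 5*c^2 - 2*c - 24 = (c + 3)*(c^2 + 2*c - 8) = (c + 3)*(c + 4)*(c - 2)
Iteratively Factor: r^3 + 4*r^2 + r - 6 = (r + 3)*(r^2 + r - 2) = (r + 2)*(r + 3)*(r - 1)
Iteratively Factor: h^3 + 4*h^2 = (h + 4)*(h^2) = h*(h + 4)*(h)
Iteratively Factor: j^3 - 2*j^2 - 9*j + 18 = (j + 3)*(j^2 - 5*j + 6) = (j - 3)*(j + 3)*(j - 2)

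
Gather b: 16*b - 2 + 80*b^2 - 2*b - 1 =80*b^2 + 14*b - 3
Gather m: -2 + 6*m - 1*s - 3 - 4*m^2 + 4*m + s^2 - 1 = -4*m^2 + 10*m + s^2 - s - 6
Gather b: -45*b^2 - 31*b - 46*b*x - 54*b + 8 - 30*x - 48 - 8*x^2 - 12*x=-45*b^2 + b*(-46*x - 85) - 8*x^2 - 42*x - 40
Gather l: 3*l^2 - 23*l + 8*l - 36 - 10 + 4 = 3*l^2 - 15*l - 42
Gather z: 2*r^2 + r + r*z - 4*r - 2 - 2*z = 2*r^2 - 3*r + z*(r - 2) - 2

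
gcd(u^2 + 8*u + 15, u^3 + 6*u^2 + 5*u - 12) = u + 3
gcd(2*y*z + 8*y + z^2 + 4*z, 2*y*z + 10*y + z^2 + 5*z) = 2*y + z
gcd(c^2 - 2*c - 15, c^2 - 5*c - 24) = c + 3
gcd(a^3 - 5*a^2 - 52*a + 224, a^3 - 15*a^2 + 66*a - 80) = a - 8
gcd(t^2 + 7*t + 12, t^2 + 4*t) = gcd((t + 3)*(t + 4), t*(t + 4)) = t + 4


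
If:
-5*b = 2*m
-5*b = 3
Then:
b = -3/5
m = 3/2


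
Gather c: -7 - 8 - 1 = -16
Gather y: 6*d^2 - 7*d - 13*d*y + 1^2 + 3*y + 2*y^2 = 6*d^2 - 7*d + 2*y^2 + y*(3 - 13*d) + 1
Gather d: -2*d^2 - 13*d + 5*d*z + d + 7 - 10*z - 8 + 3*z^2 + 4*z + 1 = -2*d^2 + d*(5*z - 12) + 3*z^2 - 6*z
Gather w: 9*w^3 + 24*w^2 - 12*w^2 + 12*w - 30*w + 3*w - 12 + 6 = 9*w^3 + 12*w^2 - 15*w - 6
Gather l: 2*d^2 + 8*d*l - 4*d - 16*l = 2*d^2 - 4*d + l*(8*d - 16)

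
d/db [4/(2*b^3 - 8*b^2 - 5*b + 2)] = 4*(-6*b^2 + 16*b + 5)/(2*b^3 - 8*b^2 - 5*b + 2)^2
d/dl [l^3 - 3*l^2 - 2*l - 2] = 3*l^2 - 6*l - 2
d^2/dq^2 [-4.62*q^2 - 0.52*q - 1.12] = -9.24000000000000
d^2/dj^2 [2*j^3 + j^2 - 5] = 12*j + 2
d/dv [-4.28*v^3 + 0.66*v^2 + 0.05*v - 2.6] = -12.84*v^2 + 1.32*v + 0.05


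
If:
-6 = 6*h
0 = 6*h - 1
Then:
No Solution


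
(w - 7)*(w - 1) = w^2 - 8*w + 7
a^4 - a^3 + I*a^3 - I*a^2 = a^2*(a - 1)*(a + I)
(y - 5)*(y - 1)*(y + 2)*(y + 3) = y^4 - y^3 - 19*y^2 - 11*y + 30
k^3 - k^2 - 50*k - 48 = (k - 8)*(k + 1)*(k + 6)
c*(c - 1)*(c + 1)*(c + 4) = c^4 + 4*c^3 - c^2 - 4*c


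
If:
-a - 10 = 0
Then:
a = -10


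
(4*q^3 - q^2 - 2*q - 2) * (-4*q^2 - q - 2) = -16*q^5 + q^3 + 12*q^2 + 6*q + 4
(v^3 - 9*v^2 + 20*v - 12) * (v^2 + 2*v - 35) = v^5 - 7*v^4 - 33*v^3 + 343*v^2 - 724*v + 420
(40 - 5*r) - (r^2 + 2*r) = -r^2 - 7*r + 40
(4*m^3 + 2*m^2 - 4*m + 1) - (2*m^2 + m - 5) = 4*m^3 - 5*m + 6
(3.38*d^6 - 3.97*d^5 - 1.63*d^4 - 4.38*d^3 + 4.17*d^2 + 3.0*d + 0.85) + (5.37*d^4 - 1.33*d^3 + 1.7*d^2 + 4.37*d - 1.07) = 3.38*d^6 - 3.97*d^5 + 3.74*d^4 - 5.71*d^3 + 5.87*d^2 + 7.37*d - 0.22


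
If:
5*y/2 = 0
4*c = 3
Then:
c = 3/4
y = 0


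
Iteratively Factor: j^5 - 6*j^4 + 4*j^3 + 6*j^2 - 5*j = (j)*(j^4 - 6*j^3 + 4*j^2 + 6*j - 5) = j*(j - 5)*(j^3 - j^2 - j + 1) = j*(j - 5)*(j + 1)*(j^2 - 2*j + 1) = j*(j - 5)*(j - 1)*(j + 1)*(j - 1)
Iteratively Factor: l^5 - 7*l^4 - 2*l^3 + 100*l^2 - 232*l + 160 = (l - 2)*(l^4 - 5*l^3 - 12*l^2 + 76*l - 80) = (l - 2)*(l + 4)*(l^3 - 9*l^2 + 24*l - 20) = (l - 2)^2*(l + 4)*(l^2 - 7*l + 10) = (l - 2)^3*(l + 4)*(l - 5)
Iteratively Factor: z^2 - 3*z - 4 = (z + 1)*(z - 4)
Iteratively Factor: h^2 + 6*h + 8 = (h + 4)*(h + 2)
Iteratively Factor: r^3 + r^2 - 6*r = (r)*(r^2 + r - 6) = r*(r - 2)*(r + 3)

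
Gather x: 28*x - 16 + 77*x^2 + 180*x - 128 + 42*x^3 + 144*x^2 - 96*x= 42*x^3 + 221*x^2 + 112*x - 144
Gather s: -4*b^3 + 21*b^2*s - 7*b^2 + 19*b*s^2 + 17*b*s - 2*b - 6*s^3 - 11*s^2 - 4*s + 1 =-4*b^3 - 7*b^2 - 2*b - 6*s^3 + s^2*(19*b - 11) + s*(21*b^2 + 17*b - 4) + 1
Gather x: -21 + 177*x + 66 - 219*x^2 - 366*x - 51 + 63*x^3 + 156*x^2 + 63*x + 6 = 63*x^3 - 63*x^2 - 126*x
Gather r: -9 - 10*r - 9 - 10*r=-20*r - 18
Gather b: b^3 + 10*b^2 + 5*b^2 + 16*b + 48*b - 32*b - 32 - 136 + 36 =b^3 + 15*b^2 + 32*b - 132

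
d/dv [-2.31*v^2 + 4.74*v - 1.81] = 4.74 - 4.62*v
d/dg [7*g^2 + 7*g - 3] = 14*g + 7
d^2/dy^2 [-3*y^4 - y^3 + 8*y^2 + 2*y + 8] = -36*y^2 - 6*y + 16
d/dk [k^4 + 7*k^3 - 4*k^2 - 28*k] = 4*k^3 + 21*k^2 - 8*k - 28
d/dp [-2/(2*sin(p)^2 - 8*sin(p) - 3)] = 8*(sin(p) - 2)*cos(p)/(8*sin(p) + cos(2*p) + 2)^2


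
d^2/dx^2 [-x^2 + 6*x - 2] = -2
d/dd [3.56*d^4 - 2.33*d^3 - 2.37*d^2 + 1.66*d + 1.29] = 14.24*d^3 - 6.99*d^2 - 4.74*d + 1.66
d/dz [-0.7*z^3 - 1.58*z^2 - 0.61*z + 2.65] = -2.1*z^2 - 3.16*z - 0.61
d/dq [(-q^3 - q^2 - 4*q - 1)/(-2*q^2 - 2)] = (q^4 - q^2 + 4)/(2*(q^4 + 2*q^2 + 1))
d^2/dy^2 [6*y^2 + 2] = 12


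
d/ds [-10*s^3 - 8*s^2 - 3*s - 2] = -30*s^2 - 16*s - 3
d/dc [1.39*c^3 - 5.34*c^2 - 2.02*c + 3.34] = 4.17*c^2 - 10.68*c - 2.02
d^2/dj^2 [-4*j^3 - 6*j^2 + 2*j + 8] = -24*j - 12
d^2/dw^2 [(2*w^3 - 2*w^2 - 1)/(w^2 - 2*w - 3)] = 10*(2*w^3 + 3*w^2 + 12*w - 5)/(w^6 - 6*w^5 + 3*w^4 + 28*w^3 - 9*w^2 - 54*w - 27)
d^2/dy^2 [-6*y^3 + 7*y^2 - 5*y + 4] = 14 - 36*y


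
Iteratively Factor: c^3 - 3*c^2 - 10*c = (c - 5)*(c^2 + 2*c) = c*(c - 5)*(c + 2)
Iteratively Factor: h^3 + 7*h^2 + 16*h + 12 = (h + 3)*(h^2 + 4*h + 4) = (h + 2)*(h + 3)*(h + 2)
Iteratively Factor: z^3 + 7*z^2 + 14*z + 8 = (z + 4)*(z^2 + 3*z + 2) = (z + 1)*(z + 4)*(z + 2)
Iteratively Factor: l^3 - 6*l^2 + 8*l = (l - 4)*(l^2 - 2*l) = l*(l - 4)*(l - 2)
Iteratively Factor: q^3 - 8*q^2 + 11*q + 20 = (q + 1)*(q^2 - 9*q + 20) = (q - 4)*(q + 1)*(q - 5)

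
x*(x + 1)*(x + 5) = x^3 + 6*x^2 + 5*x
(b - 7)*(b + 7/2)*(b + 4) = b^3 + b^2/2 - 77*b/2 - 98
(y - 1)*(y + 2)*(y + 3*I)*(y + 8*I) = y^4 + y^3 + 11*I*y^3 - 26*y^2 + 11*I*y^2 - 24*y - 22*I*y + 48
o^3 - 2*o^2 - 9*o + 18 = (o - 3)*(o - 2)*(o + 3)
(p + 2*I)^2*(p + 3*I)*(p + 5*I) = p^4 + 12*I*p^3 - 51*p^2 - 92*I*p + 60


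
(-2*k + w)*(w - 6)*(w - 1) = -2*k*w^2 + 14*k*w - 12*k + w^3 - 7*w^2 + 6*w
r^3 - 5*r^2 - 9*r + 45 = (r - 5)*(r - 3)*(r + 3)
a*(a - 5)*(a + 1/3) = a^3 - 14*a^2/3 - 5*a/3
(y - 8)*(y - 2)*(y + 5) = y^3 - 5*y^2 - 34*y + 80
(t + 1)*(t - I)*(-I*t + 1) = -I*t^3 - I*t^2 - I*t - I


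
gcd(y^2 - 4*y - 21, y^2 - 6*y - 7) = y - 7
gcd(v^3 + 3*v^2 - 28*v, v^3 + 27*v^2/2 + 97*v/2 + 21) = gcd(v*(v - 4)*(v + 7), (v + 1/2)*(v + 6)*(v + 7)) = v + 7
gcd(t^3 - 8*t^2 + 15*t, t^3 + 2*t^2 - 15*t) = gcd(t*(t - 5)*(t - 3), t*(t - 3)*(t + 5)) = t^2 - 3*t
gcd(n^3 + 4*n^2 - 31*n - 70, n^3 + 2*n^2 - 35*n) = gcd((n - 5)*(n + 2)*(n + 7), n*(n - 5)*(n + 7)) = n^2 + 2*n - 35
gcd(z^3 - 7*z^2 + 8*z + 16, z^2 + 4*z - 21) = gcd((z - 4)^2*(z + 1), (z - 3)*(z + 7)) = 1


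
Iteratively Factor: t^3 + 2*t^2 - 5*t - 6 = (t - 2)*(t^2 + 4*t + 3) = (t - 2)*(t + 3)*(t + 1)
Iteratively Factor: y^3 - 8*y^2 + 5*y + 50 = (y + 2)*(y^2 - 10*y + 25) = (y - 5)*(y + 2)*(y - 5)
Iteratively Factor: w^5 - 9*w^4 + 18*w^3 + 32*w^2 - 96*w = (w + 2)*(w^4 - 11*w^3 + 40*w^2 - 48*w) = (w - 4)*(w + 2)*(w^3 - 7*w^2 + 12*w) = (w - 4)^2*(w + 2)*(w^2 - 3*w) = (w - 4)^2*(w - 3)*(w + 2)*(w)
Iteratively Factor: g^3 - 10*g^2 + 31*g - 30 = (g - 5)*(g^2 - 5*g + 6) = (g - 5)*(g - 2)*(g - 3)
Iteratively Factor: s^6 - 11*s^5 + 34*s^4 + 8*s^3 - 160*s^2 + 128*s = (s - 4)*(s^5 - 7*s^4 + 6*s^3 + 32*s^2 - 32*s) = (s - 4)^2*(s^4 - 3*s^3 - 6*s^2 + 8*s) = (s - 4)^3*(s^3 + s^2 - 2*s) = (s - 4)^3*(s - 1)*(s^2 + 2*s) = s*(s - 4)^3*(s - 1)*(s + 2)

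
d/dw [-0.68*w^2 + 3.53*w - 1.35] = 3.53 - 1.36*w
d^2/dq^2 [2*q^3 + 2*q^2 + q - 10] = 12*q + 4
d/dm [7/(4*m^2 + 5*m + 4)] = 7*(-8*m - 5)/(4*m^2 + 5*m + 4)^2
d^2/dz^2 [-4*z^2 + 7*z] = -8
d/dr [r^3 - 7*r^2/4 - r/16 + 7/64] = 3*r^2 - 7*r/2 - 1/16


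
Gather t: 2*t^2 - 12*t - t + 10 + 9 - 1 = 2*t^2 - 13*t + 18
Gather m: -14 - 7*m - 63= -7*m - 77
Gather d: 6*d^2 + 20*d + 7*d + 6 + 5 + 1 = 6*d^2 + 27*d + 12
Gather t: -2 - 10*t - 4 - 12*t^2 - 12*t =-12*t^2 - 22*t - 6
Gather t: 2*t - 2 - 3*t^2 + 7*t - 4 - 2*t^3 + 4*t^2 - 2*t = -2*t^3 + t^2 + 7*t - 6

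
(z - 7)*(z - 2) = z^2 - 9*z + 14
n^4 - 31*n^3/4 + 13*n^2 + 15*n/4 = n*(n - 5)*(n - 3)*(n + 1/4)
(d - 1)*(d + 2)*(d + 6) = d^3 + 7*d^2 + 4*d - 12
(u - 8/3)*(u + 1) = u^2 - 5*u/3 - 8/3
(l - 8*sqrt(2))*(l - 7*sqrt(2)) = l^2 - 15*sqrt(2)*l + 112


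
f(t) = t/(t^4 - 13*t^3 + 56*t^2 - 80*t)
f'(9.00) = -0.00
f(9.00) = 0.01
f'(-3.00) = 0.00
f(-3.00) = 0.00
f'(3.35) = -5.28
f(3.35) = -1.43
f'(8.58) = -0.01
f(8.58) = 0.01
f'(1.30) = -0.04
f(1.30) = -0.04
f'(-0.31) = -0.01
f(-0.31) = -0.01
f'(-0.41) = -0.01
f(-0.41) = -0.01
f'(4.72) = -5.47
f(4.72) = -6.89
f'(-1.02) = -0.00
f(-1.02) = -0.01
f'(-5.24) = -0.00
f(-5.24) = -0.00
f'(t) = t*(-4*t^3 + 39*t^2 - 112*t + 80)/(t^4 - 13*t^3 + 56*t^2 - 80*t)^2 + 1/(t^4 - 13*t^3 + 56*t^2 - 80*t) = (14 - 3*t)/(t^5 - 22*t^4 + 193*t^3 - 844*t^2 + 1840*t - 1600)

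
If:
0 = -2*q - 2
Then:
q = -1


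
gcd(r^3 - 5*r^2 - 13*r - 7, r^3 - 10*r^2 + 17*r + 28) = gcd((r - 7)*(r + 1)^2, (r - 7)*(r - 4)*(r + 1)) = r^2 - 6*r - 7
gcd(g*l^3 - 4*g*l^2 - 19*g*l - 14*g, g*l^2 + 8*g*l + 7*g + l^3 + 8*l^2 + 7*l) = l + 1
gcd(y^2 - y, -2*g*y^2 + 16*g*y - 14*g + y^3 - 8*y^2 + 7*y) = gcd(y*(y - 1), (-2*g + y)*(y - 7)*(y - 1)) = y - 1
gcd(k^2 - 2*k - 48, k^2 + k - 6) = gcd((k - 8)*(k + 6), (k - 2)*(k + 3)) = 1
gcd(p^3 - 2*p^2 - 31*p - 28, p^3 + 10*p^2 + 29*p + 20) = p^2 + 5*p + 4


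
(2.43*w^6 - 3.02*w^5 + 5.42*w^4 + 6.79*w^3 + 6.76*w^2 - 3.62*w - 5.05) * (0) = 0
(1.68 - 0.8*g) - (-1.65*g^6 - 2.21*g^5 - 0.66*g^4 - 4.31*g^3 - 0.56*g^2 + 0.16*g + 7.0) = 1.65*g^6 + 2.21*g^5 + 0.66*g^4 + 4.31*g^3 + 0.56*g^2 - 0.96*g - 5.32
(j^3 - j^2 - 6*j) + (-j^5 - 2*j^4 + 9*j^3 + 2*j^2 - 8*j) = -j^5 - 2*j^4 + 10*j^3 + j^2 - 14*j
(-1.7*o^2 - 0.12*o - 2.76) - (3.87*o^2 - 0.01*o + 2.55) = -5.57*o^2 - 0.11*o - 5.31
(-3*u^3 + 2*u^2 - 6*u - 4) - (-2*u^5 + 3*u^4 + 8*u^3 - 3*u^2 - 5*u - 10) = 2*u^5 - 3*u^4 - 11*u^3 + 5*u^2 - u + 6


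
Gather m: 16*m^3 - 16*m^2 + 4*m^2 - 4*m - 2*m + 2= 16*m^3 - 12*m^2 - 6*m + 2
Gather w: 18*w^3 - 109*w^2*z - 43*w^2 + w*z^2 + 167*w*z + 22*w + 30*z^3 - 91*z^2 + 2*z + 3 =18*w^3 + w^2*(-109*z - 43) + w*(z^2 + 167*z + 22) + 30*z^3 - 91*z^2 + 2*z + 3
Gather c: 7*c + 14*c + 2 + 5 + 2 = 21*c + 9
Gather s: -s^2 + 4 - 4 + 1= 1 - s^2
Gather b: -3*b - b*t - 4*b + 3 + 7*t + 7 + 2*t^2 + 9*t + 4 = b*(-t - 7) + 2*t^2 + 16*t + 14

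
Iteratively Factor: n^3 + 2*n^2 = (n + 2)*(n^2) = n*(n + 2)*(n)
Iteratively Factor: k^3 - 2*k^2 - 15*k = (k - 5)*(k^2 + 3*k) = k*(k - 5)*(k + 3)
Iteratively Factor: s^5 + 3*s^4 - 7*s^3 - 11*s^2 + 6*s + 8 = (s + 1)*(s^4 + 2*s^3 - 9*s^2 - 2*s + 8) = (s - 2)*(s + 1)*(s^3 + 4*s^2 - s - 4) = (s - 2)*(s + 1)^2*(s^2 + 3*s - 4) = (s - 2)*(s + 1)^2*(s + 4)*(s - 1)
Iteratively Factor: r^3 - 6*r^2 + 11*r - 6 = (r - 2)*(r^2 - 4*r + 3) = (r - 2)*(r - 1)*(r - 3)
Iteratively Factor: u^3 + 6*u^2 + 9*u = (u + 3)*(u^2 + 3*u) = u*(u + 3)*(u + 3)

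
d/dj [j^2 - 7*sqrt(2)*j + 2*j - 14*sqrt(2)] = 2*j - 7*sqrt(2) + 2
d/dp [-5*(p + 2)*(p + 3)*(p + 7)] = -15*p^2 - 120*p - 205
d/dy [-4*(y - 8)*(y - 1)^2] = 4*(17 - 3*y)*(y - 1)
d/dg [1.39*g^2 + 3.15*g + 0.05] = 2.78*g + 3.15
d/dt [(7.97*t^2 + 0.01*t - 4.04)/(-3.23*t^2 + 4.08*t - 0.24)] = (32.5499*t^2 - 29.924*t + 16.4808)/(10.4329*t^4 - 26.3568*t^3 + 18.1968*t^2 - 1.9584*t + 0.0576)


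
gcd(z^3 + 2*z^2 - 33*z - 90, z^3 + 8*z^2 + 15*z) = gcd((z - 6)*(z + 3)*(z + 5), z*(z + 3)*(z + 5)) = z^2 + 8*z + 15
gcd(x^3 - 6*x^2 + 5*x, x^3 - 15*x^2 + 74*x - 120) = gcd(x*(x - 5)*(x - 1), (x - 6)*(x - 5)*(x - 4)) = x - 5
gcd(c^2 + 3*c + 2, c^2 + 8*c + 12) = c + 2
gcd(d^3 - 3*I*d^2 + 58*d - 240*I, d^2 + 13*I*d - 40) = d + 8*I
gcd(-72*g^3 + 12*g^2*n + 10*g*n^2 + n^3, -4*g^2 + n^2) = 2*g - n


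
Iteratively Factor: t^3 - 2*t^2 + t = (t)*(t^2 - 2*t + 1) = t*(t - 1)*(t - 1)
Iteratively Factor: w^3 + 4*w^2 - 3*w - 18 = (w - 2)*(w^2 + 6*w + 9) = (w - 2)*(w + 3)*(w + 3)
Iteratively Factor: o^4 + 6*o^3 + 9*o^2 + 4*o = (o + 1)*(o^3 + 5*o^2 + 4*o) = (o + 1)*(o + 4)*(o^2 + o) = o*(o + 1)*(o + 4)*(o + 1)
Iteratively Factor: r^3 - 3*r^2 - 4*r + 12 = (r + 2)*(r^2 - 5*r + 6) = (r - 3)*(r + 2)*(r - 2)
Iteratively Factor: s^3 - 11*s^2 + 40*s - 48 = (s - 4)*(s^2 - 7*s + 12) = (s - 4)*(s - 3)*(s - 4)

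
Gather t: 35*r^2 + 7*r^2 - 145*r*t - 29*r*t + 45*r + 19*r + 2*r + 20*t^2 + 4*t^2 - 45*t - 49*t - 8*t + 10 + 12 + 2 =42*r^2 + 66*r + 24*t^2 + t*(-174*r - 102) + 24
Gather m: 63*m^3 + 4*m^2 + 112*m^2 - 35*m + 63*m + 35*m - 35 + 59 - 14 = 63*m^3 + 116*m^2 + 63*m + 10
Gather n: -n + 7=7 - n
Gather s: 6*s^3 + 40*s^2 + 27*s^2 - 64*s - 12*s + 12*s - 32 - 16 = 6*s^3 + 67*s^2 - 64*s - 48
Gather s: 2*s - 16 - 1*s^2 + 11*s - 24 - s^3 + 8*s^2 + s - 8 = -s^3 + 7*s^2 + 14*s - 48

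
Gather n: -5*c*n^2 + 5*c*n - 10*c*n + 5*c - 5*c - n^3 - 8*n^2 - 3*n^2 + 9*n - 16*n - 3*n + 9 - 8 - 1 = -n^3 + n^2*(-5*c - 11) + n*(-5*c - 10)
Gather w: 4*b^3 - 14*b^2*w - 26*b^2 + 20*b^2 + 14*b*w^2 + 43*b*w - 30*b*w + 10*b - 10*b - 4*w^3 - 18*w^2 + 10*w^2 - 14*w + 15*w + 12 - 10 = 4*b^3 - 6*b^2 - 4*w^3 + w^2*(14*b - 8) + w*(-14*b^2 + 13*b + 1) + 2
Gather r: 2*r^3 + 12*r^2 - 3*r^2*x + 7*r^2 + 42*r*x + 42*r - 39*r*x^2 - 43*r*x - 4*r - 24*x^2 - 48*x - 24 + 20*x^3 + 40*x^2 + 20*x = 2*r^3 + r^2*(19 - 3*x) + r*(-39*x^2 - x + 38) + 20*x^3 + 16*x^2 - 28*x - 24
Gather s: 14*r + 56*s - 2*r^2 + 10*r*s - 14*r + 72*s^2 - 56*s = -2*r^2 + 10*r*s + 72*s^2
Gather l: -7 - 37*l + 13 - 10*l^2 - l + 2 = -10*l^2 - 38*l + 8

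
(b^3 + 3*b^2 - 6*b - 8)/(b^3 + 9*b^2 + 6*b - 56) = (b + 1)/(b + 7)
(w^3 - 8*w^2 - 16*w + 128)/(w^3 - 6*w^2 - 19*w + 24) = (w^2 - 16)/(w^2 + 2*w - 3)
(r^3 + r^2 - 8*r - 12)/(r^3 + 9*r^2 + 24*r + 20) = (r - 3)/(r + 5)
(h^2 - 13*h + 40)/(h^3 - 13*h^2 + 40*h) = 1/h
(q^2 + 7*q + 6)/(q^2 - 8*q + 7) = (q^2 + 7*q + 6)/(q^2 - 8*q + 7)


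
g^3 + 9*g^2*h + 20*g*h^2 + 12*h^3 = (g + h)*(g + 2*h)*(g + 6*h)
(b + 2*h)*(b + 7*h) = b^2 + 9*b*h + 14*h^2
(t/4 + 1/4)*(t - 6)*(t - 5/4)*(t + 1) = t^4/4 - 21*t^3/16 - 3*t^2/2 + 31*t/16 + 15/8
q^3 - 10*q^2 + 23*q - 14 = (q - 7)*(q - 2)*(q - 1)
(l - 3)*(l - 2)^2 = l^3 - 7*l^2 + 16*l - 12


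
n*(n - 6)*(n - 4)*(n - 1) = n^4 - 11*n^3 + 34*n^2 - 24*n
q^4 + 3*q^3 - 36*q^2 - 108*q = q*(q - 6)*(q + 3)*(q + 6)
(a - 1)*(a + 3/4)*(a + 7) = a^3 + 27*a^2/4 - 5*a/2 - 21/4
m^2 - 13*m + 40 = (m - 8)*(m - 5)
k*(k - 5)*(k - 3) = k^3 - 8*k^2 + 15*k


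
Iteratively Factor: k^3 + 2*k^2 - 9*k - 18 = (k + 2)*(k^2 - 9) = (k - 3)*(k + 2)*(k + 3)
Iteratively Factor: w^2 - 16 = (w + 4)*(w - 4)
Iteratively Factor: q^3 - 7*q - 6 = (q + 1)*(q^2 - q - 6) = (q - 3)*(q + 1)*(q + 2)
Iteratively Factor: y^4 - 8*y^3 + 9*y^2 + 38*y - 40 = (y - 5)*(y^3 - 3*y^2 - 6*y + 8) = (y - 5)*(y - 4)*(y^2 + y - 2) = (y - 5)*(y - 4)*(y + 2)*(y - 1)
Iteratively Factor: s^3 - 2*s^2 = (s)*(s^2 - 2*s) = s^2*(s - 2)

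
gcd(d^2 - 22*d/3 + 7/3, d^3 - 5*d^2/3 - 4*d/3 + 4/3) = 1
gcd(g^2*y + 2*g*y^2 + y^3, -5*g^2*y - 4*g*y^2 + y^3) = g*y + y^2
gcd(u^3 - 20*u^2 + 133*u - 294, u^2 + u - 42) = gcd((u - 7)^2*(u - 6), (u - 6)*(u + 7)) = u - 6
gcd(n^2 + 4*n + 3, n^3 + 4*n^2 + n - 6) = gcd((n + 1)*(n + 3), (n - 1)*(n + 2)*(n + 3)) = n + 3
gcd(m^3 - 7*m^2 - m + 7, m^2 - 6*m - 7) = m^2 - 6*m - 7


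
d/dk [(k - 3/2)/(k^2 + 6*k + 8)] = (k^2 + 6*k - (k + 3)*(2*k - 3) + 8)/(k^2 + 6*k + 8)^2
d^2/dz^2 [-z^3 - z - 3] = -6*z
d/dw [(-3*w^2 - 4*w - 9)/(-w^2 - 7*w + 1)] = (17*w^2 - 24*w - 67)/(w^4 + 14*w^3 + 47*w^2 - 14*w + 1)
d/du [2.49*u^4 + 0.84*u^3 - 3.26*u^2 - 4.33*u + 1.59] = 9.96*u^3 + 2.52*u^2 - 6.52*u - 4.33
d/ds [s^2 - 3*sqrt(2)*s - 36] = 2*s - 3*sqrt(2)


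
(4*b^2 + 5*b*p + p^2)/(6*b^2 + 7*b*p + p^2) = (4*b + p)/(6*b + p)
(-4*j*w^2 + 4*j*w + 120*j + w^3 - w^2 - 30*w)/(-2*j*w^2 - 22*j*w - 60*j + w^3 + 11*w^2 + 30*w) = (-4*j*w + 24*j + w^2 - 6*w)/(-2*j*w - 12*j + w^2 + 6*w)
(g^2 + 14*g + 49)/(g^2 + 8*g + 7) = (g + 7)/(g + 1)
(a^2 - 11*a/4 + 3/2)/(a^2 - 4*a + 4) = (a - 3/4)/(a - 2)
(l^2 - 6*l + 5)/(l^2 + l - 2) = (l - 5)/(l + 2)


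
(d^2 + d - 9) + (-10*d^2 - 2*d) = -9*d^2 - d - 9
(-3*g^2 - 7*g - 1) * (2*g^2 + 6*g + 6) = -6*g^4 - 32*g^3 - 62*g^2 - 48*g - 6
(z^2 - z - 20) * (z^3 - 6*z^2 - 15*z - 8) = z^5 - 7*z^4 - 29*z^3 + 127*z^2 + 308*z + 160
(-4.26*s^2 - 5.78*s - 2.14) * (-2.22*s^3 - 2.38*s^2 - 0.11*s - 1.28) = 9.4572*s^5 + 22.9704*s^4 + 18.9758*s^3 + 11.1818*s^2 + 7.6338*s + 2.7392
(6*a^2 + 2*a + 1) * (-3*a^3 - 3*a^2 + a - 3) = -18*a^5 - 24*a^4 - 3*a^3 - 19*a^2 - 5*a - 3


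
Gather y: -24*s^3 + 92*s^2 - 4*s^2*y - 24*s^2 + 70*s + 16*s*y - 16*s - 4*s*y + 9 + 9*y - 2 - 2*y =-24*s^3 + 68*s^2 + 54*s + y*(-4*s^2 + 12*s + 7) + 7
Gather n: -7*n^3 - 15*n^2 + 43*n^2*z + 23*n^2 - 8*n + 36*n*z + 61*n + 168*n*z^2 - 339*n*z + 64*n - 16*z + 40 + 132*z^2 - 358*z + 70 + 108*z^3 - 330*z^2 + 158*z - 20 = -7*n^3 + n^2*(43*z + 8) + n*(168*z^2 - 303*z + 117) + 108*z^3 - 198*z^2 - 216*z + 90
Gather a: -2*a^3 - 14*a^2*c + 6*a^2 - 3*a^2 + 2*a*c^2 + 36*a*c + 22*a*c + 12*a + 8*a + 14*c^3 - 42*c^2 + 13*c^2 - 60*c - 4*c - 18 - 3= -2*a^3 + a^2*(3 - 14*c) + a*(2*c^2 + 58*c + 20) + 14*c^3 - 29*c^2 - 64*c - 21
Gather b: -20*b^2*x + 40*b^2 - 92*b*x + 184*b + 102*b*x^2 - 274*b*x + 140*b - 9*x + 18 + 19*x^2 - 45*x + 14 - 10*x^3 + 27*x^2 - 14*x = b^2*(40 - 20*x) + b*(102*x^2 - 366*x + 324) - 10*x^3 + 46*x^2 - 68*x + 32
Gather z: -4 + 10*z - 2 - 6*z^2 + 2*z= -6*z^2 + 12*z - 6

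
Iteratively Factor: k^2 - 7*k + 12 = (k - 3)*(k - 4)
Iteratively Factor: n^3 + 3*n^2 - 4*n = (n + 4)*(n^2 - n) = n*(n + 4)*(n - 1)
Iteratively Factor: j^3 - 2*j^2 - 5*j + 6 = (j - 3)*(j^2 + j - 2) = (j - 3)*(j + 2)*(j - 1)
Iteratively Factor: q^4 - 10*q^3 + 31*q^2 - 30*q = (q - 3)*(q^3 - 7*q^2 + 10*q) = (q - 5)*(q - 3)*(q^2 - 2*q) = (q - 5)*(q - 3)*(q - 2)*(q)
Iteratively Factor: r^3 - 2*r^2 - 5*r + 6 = (r - 3)*(r^2 + r - 2) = (r - 3)*(r + 2)*(r - 1)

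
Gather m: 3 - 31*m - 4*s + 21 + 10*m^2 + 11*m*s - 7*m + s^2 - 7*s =10*m^2 + m*(11*s - 38) + s^2 - 11*s + 24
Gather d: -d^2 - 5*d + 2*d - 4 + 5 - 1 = -d^2 - 3*d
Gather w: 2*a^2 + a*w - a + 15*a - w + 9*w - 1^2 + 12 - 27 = 2*a^2 + 14*a + w*(a + 8) - 16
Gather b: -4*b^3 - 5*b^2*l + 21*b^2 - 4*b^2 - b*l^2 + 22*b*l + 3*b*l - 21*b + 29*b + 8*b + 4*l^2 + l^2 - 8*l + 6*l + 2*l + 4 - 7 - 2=-4*b^3 + b^2*(17 - 5*l) + b*(-l^2 + 25*l + 16) + 5*l^2 - 5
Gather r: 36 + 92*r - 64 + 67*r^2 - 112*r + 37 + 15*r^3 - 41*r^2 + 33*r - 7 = 15*r^3 + 26*r^2 + 13*r + 2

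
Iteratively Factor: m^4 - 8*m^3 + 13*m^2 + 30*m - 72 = (m - 3)*(m^3 - 5*m^2 - 2*m + 24) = (m - 3)*(m + 2)*(m^2 - 7*m + 12) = (m - 4)*(m - 3)*(m + 2)*(m - 3)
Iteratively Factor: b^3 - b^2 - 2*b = (b + 1)*(b^2 - 2*b) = (b - 2)*(b + 1)*(b)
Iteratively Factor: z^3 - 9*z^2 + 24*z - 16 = (z - 4)*(z^2 - 5*z + 4) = (z - 4)*(z - 1)*(z - 4)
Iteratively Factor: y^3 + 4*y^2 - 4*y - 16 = (y + 4)*(y^2 - 4) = (y + 2)*(y + 4)*(y - 2)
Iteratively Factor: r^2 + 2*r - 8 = (r - 2)*(r + 4)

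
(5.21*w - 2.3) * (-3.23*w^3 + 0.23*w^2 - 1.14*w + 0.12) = -16.8283*w^4 + 8.6273*w^3 - 6.4684*w^2 + 3.2472*w - 0.276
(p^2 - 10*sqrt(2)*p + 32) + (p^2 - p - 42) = 2*p^2 - 10*sqrt(2)*p - p - 10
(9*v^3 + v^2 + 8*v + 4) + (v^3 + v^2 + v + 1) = 10*v^3 + 2*v^2 + 9*v + 5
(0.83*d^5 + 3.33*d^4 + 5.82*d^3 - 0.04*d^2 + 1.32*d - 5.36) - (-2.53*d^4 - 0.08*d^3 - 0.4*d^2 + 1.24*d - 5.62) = 0.83*d^5 + 5.86*d^4 + 5.9*d^3 + 0.36*d^2 + 0.0800000000000001*d + 0.26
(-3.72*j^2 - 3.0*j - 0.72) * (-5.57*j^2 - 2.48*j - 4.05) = 20.7204*j^4 + 25.9356*j^3 + 26.5164*j^2 + 13.9356*j + 2.916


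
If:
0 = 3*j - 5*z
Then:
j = 5*z/3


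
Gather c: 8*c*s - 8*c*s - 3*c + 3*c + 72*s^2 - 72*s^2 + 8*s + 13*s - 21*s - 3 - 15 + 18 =0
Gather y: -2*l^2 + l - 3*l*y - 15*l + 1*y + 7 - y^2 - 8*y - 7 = -2*l^2 - 14*l - y^2 + y*(-3*l - 7)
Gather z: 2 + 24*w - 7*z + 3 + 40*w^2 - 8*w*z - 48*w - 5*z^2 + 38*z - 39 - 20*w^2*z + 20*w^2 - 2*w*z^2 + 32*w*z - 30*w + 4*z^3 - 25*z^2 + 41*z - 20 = 60*w^2 - 54*w + 4*z^3 + z^2*(-2*w - 30) + z*(-20*w^2 + 24*w + 72) - 54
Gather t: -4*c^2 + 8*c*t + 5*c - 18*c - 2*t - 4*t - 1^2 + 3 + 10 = -4*c^2 - 13*c + t*(8*c - 6) + 12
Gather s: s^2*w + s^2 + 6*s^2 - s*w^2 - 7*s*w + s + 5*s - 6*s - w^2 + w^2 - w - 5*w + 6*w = s^2*(w + 7) + s*(-w^2 - 7*w)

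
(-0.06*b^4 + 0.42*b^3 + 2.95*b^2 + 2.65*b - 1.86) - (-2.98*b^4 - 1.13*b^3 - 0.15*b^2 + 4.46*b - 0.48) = 2.92*b^4 + 1.55*b^3 + 3.1*b^2 - 1.81*b - 1.38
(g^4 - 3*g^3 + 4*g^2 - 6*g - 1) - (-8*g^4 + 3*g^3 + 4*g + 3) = 9*g^4 - 6*g^3 + 4*g^2 - 10*g - 4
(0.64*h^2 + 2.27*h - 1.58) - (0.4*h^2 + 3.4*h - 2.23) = 0.24*h^2 - 1.13*h + 0.65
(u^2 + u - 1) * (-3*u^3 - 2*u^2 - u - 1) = -3*u^5 - 5*u^4 + 1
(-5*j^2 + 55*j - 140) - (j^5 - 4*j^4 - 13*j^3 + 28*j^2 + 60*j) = -j^5 + 4*j^4 + 13*j^3 - 33*j^2 - 5*j - 140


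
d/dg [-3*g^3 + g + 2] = 1 - 9*g^2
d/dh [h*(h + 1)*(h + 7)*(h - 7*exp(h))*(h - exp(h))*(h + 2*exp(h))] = -6*h^5*exp(h) + 6*h^5 - 18*h^4*exp(2*h) - 78*h^4*exp(h) + 40*h^4 + 42*h^3*exp(3*h) - 180*h^3*exp(2*h) - 234*h^3*exp(h) + 28*h^3 + 378*h^2*exp(3*h) - 342*h^2*exp(2*h) - 126*h^2*exp(h) + 518*h*exp(3*h) - 126*h*exp(2*h) + 98*exp(3*h)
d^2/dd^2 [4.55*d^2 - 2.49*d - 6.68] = 9.10000000000000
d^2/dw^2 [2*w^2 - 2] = 4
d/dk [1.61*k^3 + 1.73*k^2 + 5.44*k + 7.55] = 4.83*k^2 + 3.46*k + 5.44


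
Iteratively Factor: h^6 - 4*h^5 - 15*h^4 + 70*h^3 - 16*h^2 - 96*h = (h - 4)*(h^5 - 15*h^3 + 10*h^2 + 24*h) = (h - 4)*(h - 2)*(h^4 + 2*h^3 - 11*h^2 - 12*h) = (h - 4)*(h - 3)*(h - 2)*(h^3 + 5*h^2 + 4*h) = (h - 4)*(h - 3)*(h - 2)*(h + 1)*(h^2 + 4*h) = (h - 4)*(h - 3)*(h - 2)*(h + 1)*(h + 4)*(h)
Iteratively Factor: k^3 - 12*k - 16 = (k - 4)*(k^2 + 4*k + 4) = (k - 4)*(k + 2)*(k + 2)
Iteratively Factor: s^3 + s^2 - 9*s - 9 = (s + 3)*(s^2 - 2*s - 3) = (s - 3)*(s + 3)*(s + 1)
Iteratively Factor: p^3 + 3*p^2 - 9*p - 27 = (p - 3)*(p^2 + 6*p + 9) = (p - 3)*(p + 3)*(p + 3)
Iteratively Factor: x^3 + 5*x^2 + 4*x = (x + 4)*(x^2 + x) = x*(x + 4)*(x + 1)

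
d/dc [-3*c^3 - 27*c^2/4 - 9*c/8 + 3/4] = -9*c^2 - 27*c/2 - 9/8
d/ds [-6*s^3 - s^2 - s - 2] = -18*s^2 - 2*s - 1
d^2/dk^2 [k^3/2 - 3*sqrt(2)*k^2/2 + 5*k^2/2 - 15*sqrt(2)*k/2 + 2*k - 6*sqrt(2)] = 3*k - 3*sqrt(2) + 5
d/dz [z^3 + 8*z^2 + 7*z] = 3*z^2 + 16*z + 7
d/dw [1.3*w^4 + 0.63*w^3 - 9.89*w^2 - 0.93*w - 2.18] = 5.2*w^3 + 1.89*w^2 - 19.78*w - 0.93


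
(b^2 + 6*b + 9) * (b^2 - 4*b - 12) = b^4 + 2*b^3 - 27*b^2 - 108*b - 108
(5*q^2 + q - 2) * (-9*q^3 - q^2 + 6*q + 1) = -45*q^5 - 14*q^4 + 47*q^3 + 13*q^2 - 11*q - 2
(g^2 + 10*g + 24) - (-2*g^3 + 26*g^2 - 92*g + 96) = 2*g^3 - 25*g^2 + 102*g - 72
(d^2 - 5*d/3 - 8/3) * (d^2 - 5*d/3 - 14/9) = d^4 - 10*d^3/3 - 13*d^2/9 + 190*d/27 + 112/27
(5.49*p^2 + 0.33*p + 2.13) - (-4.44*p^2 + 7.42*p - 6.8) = 9.93*p^2 - 7.09*p + 8.93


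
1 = 1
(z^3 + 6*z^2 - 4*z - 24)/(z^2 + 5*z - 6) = (z^2 - 4)/(z - 1)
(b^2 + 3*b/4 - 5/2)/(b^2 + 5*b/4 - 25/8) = 2*(b + 2)/(2*b + 5)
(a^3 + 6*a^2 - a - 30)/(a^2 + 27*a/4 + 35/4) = 4*(a^2 + a - 6)/(4*a + 7)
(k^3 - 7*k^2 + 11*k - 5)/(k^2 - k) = k - 6 + 5/k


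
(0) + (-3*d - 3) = -3*d - 3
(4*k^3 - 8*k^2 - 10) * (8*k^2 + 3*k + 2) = 32*k^5 - 52*k^4 - 16*k^3 - 96*k^2 - 30*k - 20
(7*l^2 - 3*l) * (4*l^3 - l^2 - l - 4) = 28*l^5 - 19*l^4 - 4*l^3 - 25*l^2 + 12*l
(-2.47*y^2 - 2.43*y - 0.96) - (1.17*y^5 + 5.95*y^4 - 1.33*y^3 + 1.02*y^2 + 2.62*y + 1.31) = -1.17*y^5 - 5.95*y^4 + 1.33*y^3 - 3.49*y^2 - 5.05*y - 2.27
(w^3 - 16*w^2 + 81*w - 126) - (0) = w^3 - 16*w^2 + 81*w - 126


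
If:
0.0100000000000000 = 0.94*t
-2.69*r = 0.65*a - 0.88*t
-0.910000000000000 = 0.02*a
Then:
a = -45.50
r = 11.00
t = 0.01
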